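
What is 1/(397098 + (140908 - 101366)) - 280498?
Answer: -122476646719/436640 ≈ -2.8050e+5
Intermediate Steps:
1/(397098 + (140908 - 101366)) - 280498 = 1/(397098 + 39542) - 280498 = 1/436640 - 280498 = -122476646719/436640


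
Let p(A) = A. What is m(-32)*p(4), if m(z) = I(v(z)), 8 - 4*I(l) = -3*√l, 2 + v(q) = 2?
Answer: 8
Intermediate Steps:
v(q) = 0 (v(q) = -2 + 2 = 0)
I(l) = 2 + 3*√l/4 (I(l) = 2 - (-3)*√l/4 = 2 + 3*√l/4)
m(z) = 2 (m(z) = 2 + 3*√0/4 = 2 + (¾)*0 = 2 + 0 = 2)
m(-32)*p(4) = 2*4 = 8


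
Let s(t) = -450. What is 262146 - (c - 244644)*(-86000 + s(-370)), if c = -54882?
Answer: -25893760554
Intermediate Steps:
262146 - (c - 244644)*(-86000 + s(-370)) = 262146 - (-54882 - 244644)*(-86000 - 450) = 262146 - (-299526)*(-86450) = 262146 - 1*25894022700 = 262146 - 25894022700 = -25893760554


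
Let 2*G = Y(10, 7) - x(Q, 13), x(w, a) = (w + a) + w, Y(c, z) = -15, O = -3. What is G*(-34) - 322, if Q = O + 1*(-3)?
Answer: -50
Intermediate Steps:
Q = -6 (Q = -3 + 1*(-3) = -3 - 3 = -6)
x(w, a) = a + 2*w (x(w, a) = (a + w) + w = a + 2*w)
G = -8 (G = (-15 - (13 + 2*(-6)))/2 = (-15 - (13 - 12))/2 = (-15 - 1*1)/2 = (-15 - 1)/2 = (½)*(-16) = -8)
G*(-34) - 322 = -8*(-34) - 322 = 272 - 322 = -50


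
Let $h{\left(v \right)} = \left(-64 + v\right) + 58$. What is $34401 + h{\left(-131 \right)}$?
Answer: $34264$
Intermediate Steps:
$h{\left(v \right)} = -6 + v$
$34401 + h{\left(-131 \right)} = 34401 - 137 = 34264$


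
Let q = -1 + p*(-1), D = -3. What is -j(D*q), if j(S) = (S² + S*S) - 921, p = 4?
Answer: 471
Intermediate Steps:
q = -5 (q = -1 + 4*(-1) = -1 - 4 = -5)
j(S) = -921 + 2*S² (j(S) = (S² + S²) - 921 = 2*S² - 921 = -921 + 2*S²)
-j(D*q) = -(-921 + 2*(-3*(-5))²) = -(-921 + 2*15²) = -(-921 + 2*225) = -(-921 + 450) = -1*(-471) = 471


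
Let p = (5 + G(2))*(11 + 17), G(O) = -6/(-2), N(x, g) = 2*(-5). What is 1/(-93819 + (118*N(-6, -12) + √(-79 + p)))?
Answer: -94999/9024809856 - √145/9024809856 ≈ -1.0528e-5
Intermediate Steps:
N(x, g) = -10
G(O) = 3 (G(O) = -6*(-½) = 3)
p = 224 (p = (5 + 3)*(11 + 17) = 8*28 = 224)
1/(-93819 + (118*N(-6, -12) + √(-79 + p))) = 1/(-93819 + (118*(-10) + √(-79 + 224))) = 1/(-93819 + (-1180 + √145)) = 1/(-94999 + √145)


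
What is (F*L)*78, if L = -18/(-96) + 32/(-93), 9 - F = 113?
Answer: 39377/31 ≈ 1270.2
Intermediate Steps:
F = -104 (F = 9 - 1*113 = 9 - 113 = -104)
L = -233/1488 (L = -18*(-1/96) + 32*(-1/93) = 3/16 - 32/93 = -233/1488 ≈ -0.15659)
(F*L)*78 = -104*(-233/1488)*78 = (3029/186)*78 = 39377/31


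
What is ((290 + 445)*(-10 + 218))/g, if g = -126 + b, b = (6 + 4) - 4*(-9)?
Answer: -1911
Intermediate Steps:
b = 46 (b = 10 + 36 = 46)
g = -80 (g = -126 + 46 = -80)
((290 + 445)*(-10 + 218))/g = ((290 + 445)*(-10 + 218))/(-80) = (735*208)*(-1/80) = 152880*(-1/80) = -1911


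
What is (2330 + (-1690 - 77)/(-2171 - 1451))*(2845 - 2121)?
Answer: 3055651774/1811 ≈ 1.6873e+6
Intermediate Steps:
(2330 + (-1690 - 77)/(-2171 - 1451))*(2845 - 2121) = (2330 - 1767/(-3622))*724 = (2330 - 1767*(-1/3622))*724 = (2330 + 1767/3622)*724 = (8441027/3622)*724 = 3055651774/1811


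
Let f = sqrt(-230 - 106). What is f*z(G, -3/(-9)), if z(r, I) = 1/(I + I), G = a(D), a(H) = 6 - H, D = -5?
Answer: 6*I*sqrt(21) ≈ 27.495*I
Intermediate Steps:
G = 11 (G = 6 - 1*(-5) = 6 + 5 = 11)
z(r, I) = 1/(2*I)
f = 4*I*sqrt(21) (f = sqrt(-336) = 4*I*sqrt(21) ≈ 18.33*I)
f*z(G, -3/(-9)) = (4*I*sqrt(21))*(1/(2*((-3/(-9))))) = (4*I*sqrt(21))*(1/(2*((-3*(-1/9))))) = (4*I*sqrt(21))*(1/(2*(1/3))) = (4*I*sqrt(21))*((1/2)*3) = (4*I*sqrt(21))*(3/2) = 6*I*sqrt(21)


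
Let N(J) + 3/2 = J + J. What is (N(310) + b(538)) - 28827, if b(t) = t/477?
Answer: -26909833/954 ≈ -28207.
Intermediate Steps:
N(J) = -3/2 + 2*J (N(J) = -3/2 + (J + J) = -3/2 + 2*J)
b(t) = t/477 (b(t) = t*(1/477) = t/477)
(N(310) + b(538)) - 28827 = ((-3/2 + 2*310) + (1/477)*538) - 28827 = ((-3/2 + 620) + 538/477) - 28827 = (1237/2 + 538/477) - 28827 = 591125/954 - 28827 = -26909833/954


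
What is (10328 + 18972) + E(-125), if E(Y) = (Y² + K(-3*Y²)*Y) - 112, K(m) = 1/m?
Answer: 16804876/375 ≈ 44813.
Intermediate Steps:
E(Y) = -112 + Y² - 1/(3*Y) (E(Y) = (Y² + Y/((-3*Y²))) - 112 = (Y² + (-1/(3*Y²))*Y) - 112 = (Y² - 1/(3*Y)) - 112 = -112 + Y² - 1/(3*Y))
(10328 + 18972) + E(-125) = (10328 + 18972) + (-112 + (-125)² - ⅓/(-125)) = 29300 + (-112 + 15625 - ⅓*(-1/125)) = 29300 + (-112 + 15625 + 1/375) = 29300 + 5817376/375 = 16804876/375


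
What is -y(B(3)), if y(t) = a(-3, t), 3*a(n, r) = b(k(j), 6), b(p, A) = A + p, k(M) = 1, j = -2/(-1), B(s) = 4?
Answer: -7/3 ≈ -2.3333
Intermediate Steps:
j = 2 (j = -2*(-1) = 2)
a(n, r) = 7/3 (a(n, r) = (6 + 1)/3 = (⅓)*7 = 7/3)
y(t) = 7/3
-y(B(3)) = -1*7/3 = -7/3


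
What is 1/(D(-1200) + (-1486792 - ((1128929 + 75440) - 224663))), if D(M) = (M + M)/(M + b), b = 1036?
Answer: -41/101125818 ≈ -4.0544e-7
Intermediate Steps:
D(M) = 2*M/(1036 + M) (D(M) = (M + M)/(M + 1036) = (2*M)/(1036 + M) = 2*M/(1036 + M))
1/(D(-1200) + (-1486792 - ((1128929 + 75440) - 224663))) = 1/(2*(-1200)/(1036 - 1200) + (-1486792 - ((1128929 + 75440) - 224663))) = 1/(2*(-1200)/(-164) + (-1486792 - (1204369 - 224663))) = 1/(2*(-1200)*(-1/164) + (-1486792 - 1*979706)) = 1/(600/41 + (-1486792 - 979706)) = 1/(600/41 - 2466498) = 1/(-101125818/41) = -41/101125818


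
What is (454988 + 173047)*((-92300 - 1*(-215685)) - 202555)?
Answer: -49721530950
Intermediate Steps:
(454988 + 173047)*((-92300 - 1*(-215685)) - 202555) = 628035*((-92300 + 215685) - 202555) = 628035*(123385 - 202555) = 628035*(-79170) = -49721530950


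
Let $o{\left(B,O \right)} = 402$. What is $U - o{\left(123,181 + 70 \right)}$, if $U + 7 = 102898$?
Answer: $102489$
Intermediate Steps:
$U = 102891$ ($U = -7 + 102898 = 102891$)
$U - o{\left(123,181 + 70 \right)} = 102891 - 402 = 102489$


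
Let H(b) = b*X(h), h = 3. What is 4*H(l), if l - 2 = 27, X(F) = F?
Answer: 348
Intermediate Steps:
l = 29 (l = 2 + 27 = 29)
H(b) = 3*b (H(b) = b*3 = 3*b)
4*H(l) = 4*(3*29) = 4*87 = 348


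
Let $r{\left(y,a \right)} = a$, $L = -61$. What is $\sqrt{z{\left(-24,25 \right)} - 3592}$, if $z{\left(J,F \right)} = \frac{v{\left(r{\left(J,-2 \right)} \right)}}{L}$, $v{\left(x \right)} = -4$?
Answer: $\frac{62 i \sqrt{3477}}{61} \approx 59.933 i$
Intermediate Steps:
$z{\left(J,F \right)} = \frac{4}{61}$ ($z{\left(J,F \right)} = - \frac{4}{-61} = \left(-4\right) \left(- \frac{1}{61}\right) = \frac{4}{61}$)
$\sqrt{z{\left(-24,25 \right)} - 3592} = \sqrt{\frac{4}{61} - 3592} = \sqrt{- \frac{219108}{61}} = \frac{62 i \sqrt{3477}}{61}$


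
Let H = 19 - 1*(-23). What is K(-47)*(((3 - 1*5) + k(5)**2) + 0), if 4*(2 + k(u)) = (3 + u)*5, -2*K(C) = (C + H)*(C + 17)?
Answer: -4650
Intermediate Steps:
H = 42 (H = 19 + 23 = 42)
K(C) = -(17 + C)*(42 + C)/2 (K(C) = -(C + 42)*(C + 17)/2 = -(42 + C)*(17 + C)/2 = -(17 + C)*(42 + C)/2)
k(u) = 7/4 + 5*u/4 (k(u) = -2 + ((3 + u)*5)/4 = -2 + (15 + 5*u)/4 = -2 + (15/4 + 5*u/4) = 7/4 + 5*u/4)
K(-47)*(((3 - 1*5) + k(5)**2) + 0) = (-357 - 59/2*(-47) - 1/2*(-47)**2)*(((3 - 1*5) + (7/4 + (5/4)*5)**2) + 0) = (-357 + 2773/2 - 1/2*2209)*(((3 - 5) + (7/4 + 25/4)**2) + 0) = (-357 + 2773/2 - 2209/2)*((-2 + 8**2) + 0) = -75*((-2 + 64) + 0) = -75*(62 + 0) = -75*62 = -4650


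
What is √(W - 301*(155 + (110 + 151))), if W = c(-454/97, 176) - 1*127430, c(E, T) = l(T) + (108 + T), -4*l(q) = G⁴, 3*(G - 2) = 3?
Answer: I*√1009529/2 ≈ 502.38*I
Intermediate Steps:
G = 3 (G = 2 + (⅓)*3 = 2 + 1 = 3)
l(q) = -81/4 (l(q) = -¼*3⁴ = -¼*81 = -81/4)
c(E, T) = 351/4 + T (c(E, T) = -81/4 + (108 + T) = 351/4 + T)
W = -508665/4 (W = (351/4 + 176) - 1*127430 = 1055/4 - 127430 = -508665/4 ≈ -1.2717e+5)
√(W - 301*(155 + (110 + 151))) = √(-508665/4 - 301*(155 + (110 + 151))) = √(-508665/4 - 301*(155 + 261)) = √(-508665/4 - 301*416) = √(-508665/4 - 125216) = √(-1009529/4) = I*√1009529/2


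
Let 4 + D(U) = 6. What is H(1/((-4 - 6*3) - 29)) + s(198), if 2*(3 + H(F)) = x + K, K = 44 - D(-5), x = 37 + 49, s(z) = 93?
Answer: 154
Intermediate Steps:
D(U) = 2 (D(U) = -4 + 6 = 2)
x = 86
K = 42 (K = 44 - 1*2 = 44 - 2 = 42)
H(F) = 61 (H(F) = -3 + (86 + 42)/2 = -3 + (1/2)*128 = -3 + 64 = 61)
H(1/((-4 - 6*3) - 29)) + s(198) = 61 + 93 = 154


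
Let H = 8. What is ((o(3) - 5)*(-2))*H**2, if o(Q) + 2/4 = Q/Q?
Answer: 576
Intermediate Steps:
o(Q) = 1/2 (o(Q) = -1/2 + Q/Q = -1/2 + 1 = 1/2)
((o(3) - 5)*(-2))*H**2 = ((1/2 - 5)*(-2))*8**2 = -9/2*(-2)*64 = 9*64 = 576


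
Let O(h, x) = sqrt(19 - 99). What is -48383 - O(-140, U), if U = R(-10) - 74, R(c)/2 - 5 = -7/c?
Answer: -48383 - 4*I*sqrt(5) ≈ -48383.0 - 8.9443*I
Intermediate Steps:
R(c) = 10 - 14/c (R(c) = 10 + 2*(-7/c) = 10 - 14/c)
U = -313/5 (U = (10 - 14/(-10)) - 74 = (10 - 14*(-1/10)) - 74 = (10 + 7/5) - 74 = 57/5 - 74 = -313/5 ≈ -62.600)
O(h, x) = 4*I*sqrt(5) (O(h, x) = sqrt(-80) = 4*I*sqrt(5))
-48383 - O(-140, U) = -48383 - 4*I*sqrt(5)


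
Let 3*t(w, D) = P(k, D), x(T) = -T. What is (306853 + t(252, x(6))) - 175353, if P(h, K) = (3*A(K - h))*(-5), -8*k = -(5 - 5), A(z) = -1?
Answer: 131505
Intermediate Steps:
k = 0 (k = -(-1)*(5 - 5)/8 = -(-1)*0/8 = -⅛*0 = 0)
P(h, K) = 15 (P(h, K) = (3*(-1))*(-5) = -3*(-5) = 15)
t(w, D) = 5 (t(w, D) = (⅓)*15 = 5)
(306853 + t(252, x(6))) - 175353 = (306853 + 5) - 175353 = 306858 - 175353 = 131505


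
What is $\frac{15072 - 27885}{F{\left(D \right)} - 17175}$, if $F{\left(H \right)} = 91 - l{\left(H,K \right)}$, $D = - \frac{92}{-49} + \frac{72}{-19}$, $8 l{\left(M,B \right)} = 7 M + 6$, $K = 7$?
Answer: $\frac{2272172}{3029399} \approx 0.75004$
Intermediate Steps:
$l{\left(M,B \right)} = \frac{3}{4} + \frac{7 M}{8}$ ($l{\left(M,B \right)} = \frac{7 M + 6}{8} = \frac{6 + 7 M}{8} = \frac{3}{4} + \frac{7 M}{8}$)
$D = - \frac{1780}{931}$ ($D = \left(-92\right) \left(- \frac{1}{49}\right) + 72 \left(- \frac{1}{19}\right) = \frac{92}{49} - \frac{72}{19} = - \frac{1780}{931} \approx -1.9119$)
$F{\left(H \right)} = \frac{361}{4} - \frac{7 H}{8}$ ($F{\left(H \right)} = 91 - \left(\frac{3}{4} + \frac{7 H}{8}\right) = \frac{361}{4} - \frac{7 H}{8}$)
$\frac{15072 - 27885}{F{\left(D \right)} - 17175} = \frac{15072 - 27885}{\left(\frac{361}{4} - - \frac{445}{266}\right) - 17175} = - \frac{12813}{\left(\frac{361}{4} + \frac{445}{266}\right) - 17175} = - \frac{12813}{\frac{48903}{532} - 17175} = - \frac{12813}{- \frac{9088197}{532}} = \left(-12813\right) \left(- \frac{532}{9088197}\right) = \frac{2272172}{3029399}$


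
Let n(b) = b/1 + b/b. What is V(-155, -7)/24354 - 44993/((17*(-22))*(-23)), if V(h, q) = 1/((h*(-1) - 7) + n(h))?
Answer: -27167627/5194044 ≈ -5.2305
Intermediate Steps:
n(b) = 1 + b (n(b) = b*1 + 1 = b + 1 = 1 + b)
V(h, q) = -1/6 (V(h, q) = 1/((h*(-1) - 7) + (1 + h)) = 1/((-h - 7) + (1 + h)) = 1/((-7 - h) + (1 + h)) = 1/(-6) = -1/6)
V(-155, -7)/24354 - 44993/((17*(-22))*(-23)) = -1/6/24354 - 44993/((17*(-22))*(-23)) = -1/6*1/24354 - 44993/((-374*(-23))) = -1/146124 - 44993/8602 = -27167627/5194044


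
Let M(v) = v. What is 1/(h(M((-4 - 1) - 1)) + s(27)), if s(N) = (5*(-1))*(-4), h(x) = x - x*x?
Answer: -1/22 ≈ -0.045455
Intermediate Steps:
h(x) = x - x²
s(N) = 20 (s(N) = -5*(-4) = 20)
1/(h(M((-4 - 1) - 1)) + s(27)) = 1/(((-4 - 1) - 1)*(1 - ((-4 - 1) - 1)) + 20) = 1/((-5 - 1)*(1 - (-5 - 1)) + 20) = 1/(-6*(1 - 1*(-6)) + 20) = 1/(-6*(1 + 6) + 20) = 1/(-6*7 + 20) = 1/(-42 + 20) = 1/(-22) = -1/22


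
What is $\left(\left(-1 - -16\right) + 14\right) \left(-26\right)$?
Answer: $-754$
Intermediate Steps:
$\left(\left(-1 - -16\right) + 14\right) \left(-26\right) = \left(\left(-1 + 16\right) + 14\right) \left(-26\right) = \left(15 + 14\right) \left(-26\right) = 29 \left(-26\right) = -754$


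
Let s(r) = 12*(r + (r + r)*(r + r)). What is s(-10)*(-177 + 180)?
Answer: 14040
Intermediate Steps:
s(r) = 12*r + 48*r² (s(r) = 12*(r + (2*r)*(2*r)) = 12*(r + 4*r²) = 12*r + 48*r²)
s(-10)*(-177 + 180) = (12*(-10)*(1 + 4*(-10)))*(-177 + 180) = (12*(-10)*(1 - 40))*3 = (12*(-10)*(-39))*3 = 4680*3 = 14040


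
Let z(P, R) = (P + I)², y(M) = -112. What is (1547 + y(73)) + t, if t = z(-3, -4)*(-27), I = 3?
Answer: 1435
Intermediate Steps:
z(P, R) = (3 + P)² (z(P, R) = (P + 3)² = (3 + P)²)
t = 0 (t = (3 - 3)²*(-27) = 0²*(-27) = 0*(-27) = 0)
(1547 + y(73)) + t = (1547 - 112) + 0 = 1435 + 0 = 1435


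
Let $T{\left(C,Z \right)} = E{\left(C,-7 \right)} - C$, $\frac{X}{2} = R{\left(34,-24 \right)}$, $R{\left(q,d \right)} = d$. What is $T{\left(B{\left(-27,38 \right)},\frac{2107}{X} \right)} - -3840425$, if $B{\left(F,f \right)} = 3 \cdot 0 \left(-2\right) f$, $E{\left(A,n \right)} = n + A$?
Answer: $3840418$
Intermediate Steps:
$X = -48$ ($X = 2 \left(-24\right) = -48$)
$E{\left(A,n \right)} = A + n$
$B{\left(F,f \right)} = 0$ ($B{\left(F,f \right)} = 0 \left(-2\right) f = 0 f = 0$)
$T{\left(C,Z \right)} = -7$ ($T{\left(C,Z \right)} = \left(C - 7\right) - C = \left(-7 + C\right) - C = -7$)
$T{\left(B{\left(-27,38 \right)},\frac{2107}{X} \right)} - -3840425 = -7 - -3840425 = -7 + 3840425 = 3840418$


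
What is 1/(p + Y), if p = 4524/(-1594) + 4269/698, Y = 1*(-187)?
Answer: -556306/102205705 ≈ -0.0054430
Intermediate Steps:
Y = -187
p = 1823517/556306 (p = 4524*(-1/1594) + 4269*(1/698) = -2262/797 + 4269/698 = 1823517/556306 ≈ 3.2779)
1/(p + Y) = 1/(1823517/556306 - 187) = 1/(-102205705/556306) = -556306/102205705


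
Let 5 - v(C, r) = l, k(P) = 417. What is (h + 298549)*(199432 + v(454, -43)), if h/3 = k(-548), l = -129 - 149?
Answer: 59874557000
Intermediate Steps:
l = -278
h = 1251 (h = 3*417 = 1251)
v(C, r) = 283 (v(C, r) = 5 - 1*(-278) = 5 + 278 = 283)
(h + 298549)*(199432 + v(454, -43)) = (1251 + 298549)*(199432 + 283) = 299800*199715 = 59874557000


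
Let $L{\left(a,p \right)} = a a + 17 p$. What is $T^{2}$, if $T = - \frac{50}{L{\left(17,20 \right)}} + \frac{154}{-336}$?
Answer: $\frac{65918161}{227889216} \approx 0.28926$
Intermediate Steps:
$L{\left(a,p \right)} = a^{2} + 17 p$
$T = - \frac{8119}{15096}$ ($T = - \frac{50}{17^{2} + 17 \cdot 20} + \frac{154}{-336} = - \frac{50}{289 + 340} + 154 \left(- \frac{1}{336}\right) = - \frac{50}{629} - \frac{11}{24} = - \frac{8119}{15096} \approx -0.53782$)
$T^{2} = \left(- \frac{8119}{15096}\right)^{2} = \frac{65918161}{227889216}$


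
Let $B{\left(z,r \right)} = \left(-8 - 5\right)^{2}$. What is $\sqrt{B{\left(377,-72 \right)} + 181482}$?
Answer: $\sqrt{181651} \approx 426.21$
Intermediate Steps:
$B{\left(z,r \right)} = 169$ ($B{\left(z,r \right)} = \left(-13\right)^{2} = 169$)
$\sqrt{B{\left(377,-72 \right)} + 181482} = \sqrt{169 + 181482} = \sqrt{181651}$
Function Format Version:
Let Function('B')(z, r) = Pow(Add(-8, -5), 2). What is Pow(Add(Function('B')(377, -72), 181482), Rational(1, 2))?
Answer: Pow(181651, Rational(1, 2)) ≈ 426.21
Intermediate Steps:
Function('B')(z, r) = 169 (Function('B')(z, r) = Pow(-13, 2) = 169)
Pow(Add(Function('B')(377, -72), 181482), Rational(1, 2)) = Pow(Add(169, 181482), Rational(1, 2)) = Pow(181651, Rational(1, 2))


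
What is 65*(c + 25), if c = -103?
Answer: -5070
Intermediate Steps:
65*(c + 25) = 65*(-103 + 25) = 65*(-78) = -5070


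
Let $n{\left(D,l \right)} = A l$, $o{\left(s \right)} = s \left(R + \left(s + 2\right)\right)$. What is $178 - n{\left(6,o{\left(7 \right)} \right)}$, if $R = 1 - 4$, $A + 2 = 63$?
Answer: $-2384$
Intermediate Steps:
$A = 61$ ($A = -2 + 63 = 61$)
$R = -3$ ($R = 1 - 4 = -3$)
$o{\left(s \right)} = s \left(-1 + s\right)$ ($o{\left(s \right)} = s \left(-3 + \left(s + 2\right)\right) = s \left(-3 + \left(2 + s\right)\right) = s \left(-1 + s\right)$)
$n{\left(D,l \right)} = 61 l$
$178 - n{\left(6,o{\left(7 \right)} \right)} = 178 - 61 \cdot 7 \left(-1 + 7\right) = 178 - 61 \cdot 7 \cdot 6 = 178 - 61 \cdot 42 = 178 - 2562 = -2384$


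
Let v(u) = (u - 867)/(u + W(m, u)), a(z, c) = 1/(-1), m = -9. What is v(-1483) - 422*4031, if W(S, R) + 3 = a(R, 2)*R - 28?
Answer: -52731192/31 ≈ -1.7010e+6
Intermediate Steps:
a(z, c) = -1
W(S, R) = -31 - R (W(S, R) = -3 + (-R - 28) = -3 + (-28 - R) = -31 - R)
v(u) = 867/31 - u/31 (v(u) = (u - 867)/(u + (-31 - u)) = (-867 + u)/(-31) = (-867 + u)*(-1/31) = 867/31 - u/31)
v(-1483) - 422*4031 = (867/31 - 1/31*(-1483)) - 422*4031 = (867/31 + 1483/31) - 1701082 = 2350/31 - 1701082 = -52731192/31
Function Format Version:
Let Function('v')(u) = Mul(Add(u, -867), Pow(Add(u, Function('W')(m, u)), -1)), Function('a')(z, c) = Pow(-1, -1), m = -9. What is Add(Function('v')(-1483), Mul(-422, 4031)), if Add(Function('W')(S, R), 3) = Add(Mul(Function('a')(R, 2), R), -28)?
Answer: Rational(-52731192, 31) ≈ -1.7010e+6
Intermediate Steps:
Function('a')(z, c) = -1
Function('W')(S, R) = Add(-31, Mul(-1, R)) (Function('W')(S, R) = Add(-3, Add(Mul(-1, R), -28)) = Add(-3, Add(-28, Mul(-1, R))) = Add(-31, Mul(-1, R)))
Function('v')(u) = Add(Rational(867, 31), Mul(Rational(-1, 31), u)) (Function('v')(u) = Mul(Add(u, -867), Pow(Add(u, Add(-31, Mul(-1, u))), -1)) = Mul(Add(-867, u), Pow(-31, -1)) = Mul(Add(-867, u), Rational(-1, 31)) = Add(Rational(867, 31), Mul(Rational(-1, 31), u)))
Add(Function('v')(-1483), Mul(-422, 4031)) = Add(Add(Rational(867, 31), Mul(Rational(-1, 31), -1483)), Mul(-422, 4031)) = Add(Add(Rational(867, 31), Rational(1483, 31)), -1701082) = Add(Rational(2350, 31), -1701082) = Rational(-52731192, 31)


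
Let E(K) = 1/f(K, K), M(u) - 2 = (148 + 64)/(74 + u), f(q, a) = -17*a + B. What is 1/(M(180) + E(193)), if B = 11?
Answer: 415290/1177073 ≈ 0.35282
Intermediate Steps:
f(q, a) = 11 - 17*a (f(q, a) = -17*a + 11 = 11 - 17*a)
M(u) = 2 + 212/(74 + u) (M(u) = 2 + (148 + 64)/(74 + u) = 2 + 212/(74 + u))
E(K) = 1/(11 - 17*K)
1/(M(180) + E(193)) = 1/(2*(180 + 180)/(74 + 180) - 1/(-11 + 17*193)) = 1/(2*360/254 - 1/(-11 + 3281)) = 1/(2*(1/254)*360 - 1/3270) = 1/(360/127 - 1*1/3270) = 1/(360/127 - 1/3270) = 1/(1177073/415290) = 415290/1177073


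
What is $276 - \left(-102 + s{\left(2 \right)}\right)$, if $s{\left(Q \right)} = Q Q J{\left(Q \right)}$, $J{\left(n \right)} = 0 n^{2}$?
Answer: $378$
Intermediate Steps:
$J{\left(n \right)} = 0$
$s{\left(Q \right)} = 0$ ($s{\left(Q \right)} = Q Q 0 = Q^{2} \cdot 0 = 0$)
$276 - \left(-102 + s{\left(2 \right)}\right) = 276 - \left(-102 + 0\right) = 276 - -102 = 276 + 102 = 378$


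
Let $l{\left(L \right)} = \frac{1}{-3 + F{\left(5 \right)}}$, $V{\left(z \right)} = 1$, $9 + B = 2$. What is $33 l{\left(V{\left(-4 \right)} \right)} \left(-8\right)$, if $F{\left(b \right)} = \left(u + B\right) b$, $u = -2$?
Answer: $\frac{11}{2} \approx 5.5$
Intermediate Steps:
$B = -7$ ($B = -9 + 2 = -7$)
$F{\left(b \right)} = - 9 b$ ($F{\left(b \right)} = \left(-2 - 7\right) b = - 9 b$)
$l{\left(L \right)} = - \frac{1}{48}$ ($l{\left(L \right)} = \frac{1}{-3 - 45} = \frac{1}{-48} = - \frac{1}{48}$)
$33 l{\left(V{\left(-4 \right)} \right)} \left(-8\right) = 33 \left(- \frac{1}{48}\right) \left(-8\right) = \left(- \frac{11}{16}\right) \left(-8\right) = \frac{11}{2}$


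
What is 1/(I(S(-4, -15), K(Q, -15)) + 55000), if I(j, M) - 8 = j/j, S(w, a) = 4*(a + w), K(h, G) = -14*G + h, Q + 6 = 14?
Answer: 1/55009 ≈ 1.8179e-5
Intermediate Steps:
Q = 8 (Q = -6 + 14 = 8)
K(h, G) = h - 14*G
S(w, a) = 4*a + 4*w
I(j, M) = 9 (I(j, M) = 8 + j/j = 8 + 1 = 9)
1/(I(S(-4, -15), K(Q, -15)) + 55000) = 1/(9 + 55000) = 1/55009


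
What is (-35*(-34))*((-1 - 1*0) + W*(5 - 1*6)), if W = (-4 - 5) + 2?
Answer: 7140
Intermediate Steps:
W = -7 (W = -9 + 2 = -7)
(-35*(-34))*((-1 - 1*0) + W*(5 - 1*6)) = (-35*(-34))*((-1 - 1*0) - 7*(5 - 1*6)) = 1190*((-1 + 0) - 7*(5 - 6)) = 1190*(-1 - 7*(-1)) = 1190*(-1 + 7) = 1190*6 = 7140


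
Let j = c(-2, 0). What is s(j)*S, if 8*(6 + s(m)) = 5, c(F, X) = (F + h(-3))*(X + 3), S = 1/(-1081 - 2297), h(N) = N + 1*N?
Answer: 43/27024 ≈ 0.0015912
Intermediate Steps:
h(N) = 2*N (h(N) = N + N = 2*N)
S = -1/3378 (S = 1/(-3378) = -1/3378 ≈ -0.00029603)
c(F, X) = (-6 + F)*(3 + X) (c(F, X) = (F + 2*(-3))*(X + 3) = (F - 6)*(3 + X) = (-6 + F)*(3 + X))
j = -24 (j = -18 - 6*0 + 3*(-2) - 2*0 = -18 + 0 - 6 + 0 = -24)
s(m) = -43/8 (s(m) = -6 + (⅛)*5 = -6 + 5/8 = -43/8)
s(j)*S = -43/8*(-1/3378) = 43/27024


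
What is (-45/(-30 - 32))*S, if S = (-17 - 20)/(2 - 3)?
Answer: 1665/62 ≈ 26.855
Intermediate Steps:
S = 37 (S = -37/(-1) = -37*(-1) = 37)
(-45/(-30 - 32))*S = -45/(-30 - 32)*37 = -45/(-62)*37 = -45*(-1/62)*37 = (45/62)*37 = 1665/62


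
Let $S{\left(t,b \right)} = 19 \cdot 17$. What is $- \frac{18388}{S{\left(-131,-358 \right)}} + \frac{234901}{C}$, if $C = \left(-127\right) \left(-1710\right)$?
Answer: $- \frac{206181523}{3691890} \approx -55.847$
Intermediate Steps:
$S{\left(t,b \right)} = 323$
$C = 217170$
$- \frac{18388}{S{\left(-131,-358 \right)}} + \frac{234901}{C} = - \frac{18388}{323} + \frac{234901}{217170} = - \frac{206181523}{3691890}$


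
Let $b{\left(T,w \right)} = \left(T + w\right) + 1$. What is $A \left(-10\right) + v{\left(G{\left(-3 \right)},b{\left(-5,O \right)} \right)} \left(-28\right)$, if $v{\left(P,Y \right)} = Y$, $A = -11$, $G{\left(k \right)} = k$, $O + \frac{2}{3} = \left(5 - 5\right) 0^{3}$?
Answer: $\frac{722}{3} \approx 240.67$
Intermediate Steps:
$O = - \frac{2}{3}$ ($O = - \frac{2}{3} + \left(5 - 5\right) 0^{3} = - \frac{2}{3} + 0 \cdot 0 = - \frac{2}{3} + 0 = - \frac{2}{3} \approx -0.66667$)
$b{\left(T,w \right)} = 1 + T + w$
$A \left(-10\right) + v{\left(G{\left(-3 \right)},b{\left(-5,O \right)} \right)} \left(-28\right) = \left(-11\right) \left(-10\right) + \left(1 - 5 - \frac{2}{3}\right) \left(-28\right) = 110 - - \frac{392}{3} = 110 + \frac{392}{3} = \frac{722}{3}$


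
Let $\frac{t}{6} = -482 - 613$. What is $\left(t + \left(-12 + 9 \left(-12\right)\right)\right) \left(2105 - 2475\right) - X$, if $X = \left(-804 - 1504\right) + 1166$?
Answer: $2476442$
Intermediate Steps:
$X = -1142$ ($X = -2308 + 1166 = -1142$)
$t = -6570$ ($t = 6 \left(-482 - 613\right) = 6 \left(-1095\right) = -6570$)
$\left(t + \left(-12 + 9 \left(-12\right)\right)\right) \left(2105 - 2475\right) - X = \left(-6570 + \left(-12 + 9 \left(-12\right)\right)\right) \left(2105 - 2475\right) - -1142 = \left(-6570 - 120\right) \left(-370\right) + 1142 = \left(-6690\right) \left(-370\right) + 1142 = 2475300 + 1142 = 2476442$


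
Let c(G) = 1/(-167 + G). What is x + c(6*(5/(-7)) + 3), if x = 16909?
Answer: 19918795/1178 ≈ 16909.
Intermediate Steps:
x + c(6*(5/(-7)) + 3) = 16909 + 1/(-167 + (6*(5/(-7)) + 3)) = 16909 + 1/(-167 + (6*(5*(-⅐)) + 3)) = 16909 + 1/(-167 + (6*(-5/7) + 3)) = 16909 + 1/(-167 + (-30/7 + 3)) = 16909 + 1/(-167 - 9/7) = 16909 + 1/(-1178/7) = 16909 - 7/1178 = 19918795/1178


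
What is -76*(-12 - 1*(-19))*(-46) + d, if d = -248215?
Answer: -223743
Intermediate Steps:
-76*(-12 - 1*(-19))*(-46) + d = -76*(-12 - 1*(-19))*(-46) - 248215 = -76*(-12 + 19)*(-46) - 248215 = -76*7*(-46) - 248215 = -532*(-46) - 248215 = 24472 - 248215 = -223743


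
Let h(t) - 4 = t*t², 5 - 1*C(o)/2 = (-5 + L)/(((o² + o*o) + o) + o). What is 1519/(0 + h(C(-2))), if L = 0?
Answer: 12152/15657 ≈ 0.77614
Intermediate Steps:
C(o) = 10 + 10/(2*o + 2*o²) (C(o) = 10 - 2*(-5 + 0)/(((o² + o*o) + o) + o) = 10 - (-10)/(((o² + o²) + o) + o) = 10 - (-10)/((2*o² + o) + o) = 10 - (-10)/((o + 2*o²) + o) = 10 - (-10)/(2*o + 2*o²) = 10 + 10/(2*o + 2*o²))
h(t) = 4 + t³ (h(t) = 4 + t*t² = 4 + t³)
1519/(0 + h(C(-2))) = 1519/(0 + (4 + (5*(1 + 2*(-2) + 2*(-2)²)/(-2*(1 - 2)))³)) = 1519/(0 + (4 + (5*(-½)*(1 - 4 + 2*4)/(-1))³)) = 1519/(0 + (4 + (5*(-½)*(-1)*(1 - 4 + 8))³)) = 1519/(0 + (4 + (5*(-½)*(-1)*5)³)) = 1519/(0 + (4 + (25/2)³)) = 1519/(0 + (4 + 15625/8)) = 1519/(0 + 15657/8) = 1519/(15657/8) = 1519*(8/15657) = 12152/15657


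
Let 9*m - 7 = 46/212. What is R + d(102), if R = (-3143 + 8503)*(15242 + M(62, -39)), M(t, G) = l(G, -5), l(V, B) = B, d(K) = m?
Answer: 8657054005/106 ≈ 8.1670e+7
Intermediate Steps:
m = 85/106 (m = 7/9 + (46/212)/9 = 7/9 + (46*(1/212))/9 = 7/9 + (⅑)*(23/106) = 7/9 + 23/954 = 85/106 ≈ 0.80189)
d(K) = 85/106
M(t, G) = -5
R = 81670320 (R = (-3143 + 8503)*(15242 - 5) = 5360*15237 = 81670320)
R + d(102) = 81670320 + 85/106 = 8657054005/106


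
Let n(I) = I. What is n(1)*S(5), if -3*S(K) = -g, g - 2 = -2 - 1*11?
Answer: -11/3 ≈ -3.6667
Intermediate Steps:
g = -11 (g = 2 + (-2 - 1*11) = 2 + (-2 - 11) = 2 - 13 = -11)
S(K) = -11/3 (S(K) = -(-1)*(-11)/3 = -⅓*11 = -11/3)
n(1)*S(5) = 1*(-11/3) = -11/3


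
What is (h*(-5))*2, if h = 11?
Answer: -110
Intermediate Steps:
(h*(-5))*2 = (11*(-5))*2 = -55*2 = -110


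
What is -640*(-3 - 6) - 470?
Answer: 5290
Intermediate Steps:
-640*(-3 - 6) - 470 = -640*(-9) - 470 = -80*(-72) - 470 = 5760 - 470 = 5290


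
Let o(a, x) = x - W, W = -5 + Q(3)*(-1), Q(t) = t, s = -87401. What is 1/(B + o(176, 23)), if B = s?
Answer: -1/87370 ≈ -1.1446e-5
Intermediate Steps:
B = -87401
W = -8 (W = -5 + 3*(-1) = -5 - 3 = -8)
o(a, x) = 8 + x (o(a, x) = x - 1*(-8) = x + 8 = 8 + x)
1/(B + o(176, 23)) = 1/(-87401 + (8 + 23)) = 1/(-87401 + 31) = 1/(-87370) = -1/87370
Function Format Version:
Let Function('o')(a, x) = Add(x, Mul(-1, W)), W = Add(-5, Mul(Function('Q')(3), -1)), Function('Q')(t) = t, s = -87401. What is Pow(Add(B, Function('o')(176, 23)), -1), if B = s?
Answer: Rational(-1, 87370) ≈ -1.1446e-5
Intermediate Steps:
B = -87401
W = -8 (W = Add(-5, Mul(3, -1)) = Add(-5, -3) = -8)
Function('o')(a, x) = Add(8, x) (Function('o')(a, x) = Add(x, Mul(-1, -8)) = Add(x, 8) = Add(8, x))
Pow(Add(B, Function('o')(176, 23)), -1) = Pow(Add(-87401, Add(8, 23)), -1) = Pow(Add(-87401, 31), -1) = Pow(-87370, -1) = Rational(-1, 87370)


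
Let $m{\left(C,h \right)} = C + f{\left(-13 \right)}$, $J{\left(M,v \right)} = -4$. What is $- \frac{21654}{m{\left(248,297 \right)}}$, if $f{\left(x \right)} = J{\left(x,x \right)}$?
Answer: $- \frac{10827}{122} \approx -88.746$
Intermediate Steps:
$f{\left(x \right)} = -4$
$m{\left(C,h \right)} = -4 + C$ ($m{\left(C,h \right)} = C - 4 = -4 + C$)
$- \frac{21654}{m{\left(248,297 \right)}} = - \frac{21654}{-4 + 248} = - \frac{21654}{244} = \left(-21654\right) \frac{1}{244} = - \frac{10827}{122}$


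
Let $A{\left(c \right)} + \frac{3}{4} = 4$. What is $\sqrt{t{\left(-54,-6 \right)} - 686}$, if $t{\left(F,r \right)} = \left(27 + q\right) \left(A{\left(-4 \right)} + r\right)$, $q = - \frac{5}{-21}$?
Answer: $\frac{29 i \sqrt{399}}{21} \approx 27.585 i$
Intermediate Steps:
$A{\left(c \right)} = \frac{13}{4}$ ($A{\left(c \right)} = - \frac{3}{4} + 4 = \frac{13}{4}$)
$q = \frac{5}{21}$ ($q = \left(-5\right) \left(- \frac{1}{21}\right) = \frac{5}{21} \approx 0.2381$)
$t{\left(F,r \right)} = \frac{1859}{21} + \frac{572 r}{21}$ ($t{\left(F,r \right)} = \left(27 + \frac{5}{21}\right) \left(\frac{13}{4} + r\right) = \frac{572 \left(\frac{13}{4} + r\right)}{21} = \frac{1859}{21} + \frac{572 r}{21}$)
$\sqrt{t{\left(-54,-6 \right)} - 686} = \sqrt{\left(\frac{1859}{21} + \frac{572}{21} \left(-6\right)\right) - 686} = \sqrt{\left(\frac{1859}{21} - \frac{1144}{7}\right) - 686} = \sqrt{- \frac{1573}{21} - 686} = \sqrt{- \frac{15979}{21}} = \frac{29 i \sqrt{399}}{21}$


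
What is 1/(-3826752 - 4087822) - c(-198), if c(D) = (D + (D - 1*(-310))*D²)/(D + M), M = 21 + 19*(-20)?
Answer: 34750124332543/4408417718 ≈ 7882.7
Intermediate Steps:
M = -359 (M = 21 - 380 = -359)
c(D) = (D + D²*(310 + D))/(-359 + D) (c(D) = (D + (D - 1*(-310))*D²)/(D - 359) = (D + (D + 310)*D²)/(-359 + D) = (D + (310 + D)*D²)/(-359 + D) = (D + D²*(310 + D))/(-359 + D))
1/(-3826752 - 4087822) - c(-198) = 1/(-3826752 - 4087822) - (-198)*(1 + (-198)² + 310*(-198))/(-359 - 198) = 1/(-7914574) - (-198)*(1 + 39204 - 61380)/(-557) = -1/7914574 - (-198)*(-1)*(-22175)/557 = -1/7914574 - 1*(-4390650/557) = -1/7914574 + 4390650/557 = 34750124332543/4408417718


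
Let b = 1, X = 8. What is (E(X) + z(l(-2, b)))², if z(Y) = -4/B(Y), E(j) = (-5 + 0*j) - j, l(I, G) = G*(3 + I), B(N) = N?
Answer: 289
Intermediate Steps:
E(j) = -5 - j (E(j) = (-5 + 0) - j = -5 - j)
z(Y) = -4/Y
(E(X) + z(l(-2, b)))² = ((-5 - 1*8) - 4/(3 - 2))² = ((-5 - 8) - 4/1)² = (-13 - 4/1)² = (-13 - 4*1)² = (-13 - 4)² = (-17)² = 289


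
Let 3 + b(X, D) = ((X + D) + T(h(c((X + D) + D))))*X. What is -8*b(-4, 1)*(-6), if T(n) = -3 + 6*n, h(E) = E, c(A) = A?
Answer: 3312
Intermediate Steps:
b(X, D) = -3 + X*(-3 + 7*X + 13*D) (b(X, D) = -3 + ((X + D) + (-3 + 6*((X + D) + D)))*X = -3 + ((D + X) + (-3 + 6*((D + X) + D)))*X = -3 + ((D + X) + (-3 + 6*(X + 2*D)))*X = -3 + ((D + X) + (-3 + (6*X + 12*D)))*X = -3 + ((D + X) + (-3 + 6*X + 12*D))*X = -3 + (-3 + 7*X + 13*D)*X = -3 + X*(-3 + 7*X + 13*D))
-8*b(-4, 1)*(-6) = -8*(-3 - 3*(-4) + 7*(-4)² + 13*1*(-4))*(-6) = -8*(-3 + 12 + 7*16 - 52)*(-6) = -8*(-3 + 12 + 112 - 52)*(-6) = -8*69*(-6) = -552*(-6) = 3312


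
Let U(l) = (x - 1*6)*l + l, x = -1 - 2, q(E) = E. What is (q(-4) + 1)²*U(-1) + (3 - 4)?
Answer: 71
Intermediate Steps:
x = -3
U(l) = -8*l (U(l) = (-3 - 1*6)*l + l = (-3 - 6)*l + l = -9*l + l = -8*l)
(q(-4) + 1)²*U(-1) + (3 - 4) = (-4 + 1)²*(-8*(-1)) + (3 - 4) = (-3)²*8 - 1 = 9*8 - 1 = 72 - 1 = 71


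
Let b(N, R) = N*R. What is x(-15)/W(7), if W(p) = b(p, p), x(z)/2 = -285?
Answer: -570/49 ≈ -11.633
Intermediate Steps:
x(z) = -570 (x(z) = 2*(-285) = -570)
W(p) = p**2 (W(p) = p*p = p**2)
x(-15)/W(7) = -570/(7**2) = -570/49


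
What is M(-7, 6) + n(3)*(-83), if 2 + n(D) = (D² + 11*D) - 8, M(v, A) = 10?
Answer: -2646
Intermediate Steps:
n(D) = -10 + D² + 11*D (n(D) = -2 + ((D² + 11*D) - 8) = -2 + (-8 + D² + 11*D) = -10 + D² + 11*D)
M(-7, 6) + n(3)*(-83) = 10 + (-10 + 3² + 11*3)*(-83) = 10 + (-10 + 9 + 33)*(-83) = 10 + 32*(-83) = 10 - 2656 = -2646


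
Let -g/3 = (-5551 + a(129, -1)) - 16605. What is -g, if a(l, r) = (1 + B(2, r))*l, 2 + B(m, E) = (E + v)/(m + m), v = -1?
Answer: -134097/2 ≈ -67049.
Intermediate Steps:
B(m, E) = -2 + (-1 + E)/(2*m) (B(m, E) = -2 + (E - 1)/(m + m) = -2 + (-1 + E)/((2*m)) = -2 + (-1 + E)*(1/(2*m)) = -2 + (-1 + E)/(2*m))
a(l, r) = l*(-5/4 + r/4) (a(l, r) = (1 + (1/2)*(-1 + r - 4*2)/2)*l = (1 + (1/2)*(1/2)*(-1 + r - 8))*l = (1 + (1/2)*(1/2)*(-9 + r))*l = (1 + (-9/4 + r/4))*l = (-5/4 + r/4)*l = l*(-5/4 + r/4))
g = 134097/2 (g = -3*((-5551 + (1/4)*129*(-5 - 1)) - 16605) = -3*((-5551 + (1/4)*129*(-6)) - 16605) = -3*((-5551 - 387/2) - 16605) = -3*(-11489/2 - 16605) = -3*(-44699/2) = 134097/2 ≈ 67049.)
-g = -1*134097/2 = -134097/2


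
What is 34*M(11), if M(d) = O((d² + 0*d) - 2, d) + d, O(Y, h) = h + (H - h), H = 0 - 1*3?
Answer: 272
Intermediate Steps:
H = -3 (H = 0 - 3 = -3)
O(Y, h) = -3 (O(Y, h) = h + (-3 - h) = -3)
M(d) = -3 + d
34*M(11) = 34*(-3 + 11) = 34*8 = 272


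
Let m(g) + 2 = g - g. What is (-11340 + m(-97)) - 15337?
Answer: -26679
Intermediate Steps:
m(g) = -2 (m(g) = -2 + (g - g) = -2 + 0 = -2)
(-11340 + m(-97)) - 15337 = (-11340 - 2) - 15337 = -11342 - 15337 = -26679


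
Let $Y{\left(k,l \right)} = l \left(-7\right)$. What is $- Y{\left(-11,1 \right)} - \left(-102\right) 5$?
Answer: $517$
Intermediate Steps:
$Y{\left(k,l \right)} = - 7 l$
$- Y{\left(-11,1 \right)} - \left(-102\right) 5 = - \left(-7\right) 1 - \left(-102\right) 5 = \left(-1\right) \left(-7\right) - -510 = 7 + 510 = 517$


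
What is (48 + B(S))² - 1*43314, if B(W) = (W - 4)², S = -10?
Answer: 16222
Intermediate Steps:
B(W) = (-4 + W)²
(48 + B(S))² - 1*43314 = (48 + (-4 - 10)²)² - 1*43314 = (48 + (-14)²)² - 43314 = (48 + 196)² - 43314 = 244² - 43314 = 59536 - 43314 = 16222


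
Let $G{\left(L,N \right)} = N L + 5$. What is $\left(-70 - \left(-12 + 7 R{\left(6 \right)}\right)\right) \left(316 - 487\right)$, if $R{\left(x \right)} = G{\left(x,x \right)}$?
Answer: $58995$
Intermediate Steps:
$G{\left(L,N \right)} = 5 + L N$ ($G{\left(L,N \right)} = L N + 5 = 5 + L N$)
$R{\left(x \right)} = 5 + x^{2}$ ($R{\left(x \right)} = 5 + x x = 5 + x^{2}$)
$\left(-70 - \left(-12 + 7 R{\left(6 \right)}\right)\right) \left(316 - 487\right) = \left(-70 + \left(12 - 7 \left(5 + 6^{2}\right)\right)\right) \left(316 - 487\right) = \left(-70 + \left(12 - 7 \left(5 + 36\right)\right)\right) \left(316 - 487\right) = \left(-70 + \left(12 - 287\right)\right) \left(-171\right) = \left(-70 - 275\right) \left(-171\right) = \left(-345\right) \left(-171\right) = 58995$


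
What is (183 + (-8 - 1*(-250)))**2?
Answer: 180625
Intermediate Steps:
(183 + (-8 - 1*(-250)))**2 = (183 + (-8 + 250))**2 = (183 + 242)**2 = 425**2 = 180625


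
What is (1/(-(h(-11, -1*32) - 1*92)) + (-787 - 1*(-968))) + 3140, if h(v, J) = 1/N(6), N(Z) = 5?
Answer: 1524344/459 ≈ 3321.0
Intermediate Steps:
h(v, J) = ⅕ (h(v, J) = 1/5 = ⅕)
(1/(-(h(-11, -1*32) - 1*92)) + (-787 - 1*(-968))) + 3140 = (1/(-(⅕ - 1*92)) + (-787 - 1*(-968))) + 3140 = (1/(-(⅕ - 92)) + (-787 + 968)) + 3140 = (1/(-1*(-459/5)) + 181) + 3140 = (1/(459/5) + 181) + 3140 = (5/459 + 181) + 3140 = 83084/459 + 3140 = 1524344/459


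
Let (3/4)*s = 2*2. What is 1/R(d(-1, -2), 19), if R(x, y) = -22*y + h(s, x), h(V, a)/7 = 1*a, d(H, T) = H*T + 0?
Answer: -1/404 ≈ -0.0024752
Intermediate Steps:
d(H, T) = H*T
s = 16/3 (s = 4*(2*2)/3 = (4/3)*4 = 16/3 ≈ 5.3333)
h(V, a) = 7*a (h(V, a) = 7*(1*a) = 7*a)
R(x, y) = -22*y + 7*x
1/R(d(-1, -2), 19) = 1/(-22*19 + 7*(-1*(-2))) = 1/(-418 + 7*2) = 1/(-418 + 14) = 1/(-404) = -1/404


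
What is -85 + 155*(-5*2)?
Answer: -1635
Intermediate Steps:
-85 + 155*(-5*2) = -85 + 155*(-10) = -85 - 1550 = -1635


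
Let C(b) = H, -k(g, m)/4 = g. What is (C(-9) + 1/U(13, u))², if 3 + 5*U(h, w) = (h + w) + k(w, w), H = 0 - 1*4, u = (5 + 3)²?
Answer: 537289/33124 ≈ 16.221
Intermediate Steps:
k(g, m) = -4*g
u = 64 (u = 8² = 64)
H = -4 (H = 0 - 4 = -4)
C(b) = -4
U(h, w) = -⅗ - 3*w/5 + h/5 (U(h, w) = -⅗ + ((h + w) - 4*w)/5 = -⅗ + (h - 3*w)/5 = -⅗ + (-3*w/5 + h/5) = -⅗ - 3*w/5 + h/5)
(C(-9) + 1/U(13, u))² = (-4 + 1/(-⅗ - ⅗*64 + (⅕)*13))² = (-4 + 1/(-⅗ - 192/5 + 13/5))² = (-4 + 1/(-182/5))² = (-4 - 5/182)² = (-733/182)² = 537289/33124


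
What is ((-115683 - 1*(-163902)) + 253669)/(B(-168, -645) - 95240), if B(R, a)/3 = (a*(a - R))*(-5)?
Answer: -301888/4710215 ≈ -0.064092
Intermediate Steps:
B(R, a) = -15*a*(a - R) (B(R, a) = 3*((a*(a - R))*(-5)) = 3*(-5*a*(a - R)) = -15*a*(a - R))
((-115683 - 1*(-163902)) + 253669)/(B(-168, -645) - 95240) = ((-115683 - 1*(-163902)) + 253669)/(15*(-645)*(-168 - 1*(-645)) - 95240) = ((-115683 + 163902) + 253669)/(15*(-645)*(-168 + 645) - 95240) = (48219 + 253669)/(15*(-645)*477 - 95240) = 301888/(-4614975 - 95240) = 301888/(-4710215) = 301888*(-1/4710215) = -301888/4710215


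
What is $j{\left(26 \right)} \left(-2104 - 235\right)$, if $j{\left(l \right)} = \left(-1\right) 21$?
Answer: $49119$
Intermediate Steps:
$j{\left(l \right)} = -21$
$j{\left(26 \right)} \left(-2104 - 235\right) = - 21 \left(-2104 - 235\right) = \left(-21\right) \left(-2339\right) = 49119$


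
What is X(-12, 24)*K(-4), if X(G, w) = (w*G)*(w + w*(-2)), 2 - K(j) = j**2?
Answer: -96768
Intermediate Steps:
K(j) = 2 - j**2
X(G, w) = -G*w**2 (X(G, w) = (G*w)*(w - 2*w) = (G*w)*(-w) = -G*w**2)
X(-12, 24)*K(-4) = (-1*(-12)*24**2)*(2 - 1*(-4)**2) = (-1*(-12)*576)*(2 - 1*16) = 6912*(2 - 16) = 6912*(-14) = -96768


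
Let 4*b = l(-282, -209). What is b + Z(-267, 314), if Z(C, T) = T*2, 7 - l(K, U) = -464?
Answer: 2983/4 ≈ 745.75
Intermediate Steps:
l(K, U) = 471 (l(K, U) = 7 - 1*(-464) = 7 + 464 = 471)
Z(C, T) = 2*T
b = 471/4 (b = (¼)*471 = 471/4 ≈ 117.75)
b + Z(-267, 314) = 471/4 + 2*314 = 471/4 + 628 = 2983/4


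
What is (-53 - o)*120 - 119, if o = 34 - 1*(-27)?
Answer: -13799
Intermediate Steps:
o = 61 (o = 34 + 27 = 61)
(-53 - o)*120 - 119 = (-53 - 1*61)*120 - 119 = (-53 - 61)*120 - 119 = -114*120 - 119 = -13680 - 119 = -13799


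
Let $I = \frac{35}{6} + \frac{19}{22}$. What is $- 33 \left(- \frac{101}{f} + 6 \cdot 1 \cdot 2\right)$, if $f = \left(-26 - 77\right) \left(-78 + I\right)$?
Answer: $- \frac{95864175}{242359} \approx -395.55$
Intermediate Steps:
$I = \frac{221}{33}$ ($I = 35 \cdot \frac{1}{6} + 19 \cdot \frac{1}{22} = \frac{35}{6} + \frac{19}{22} = \frac{221}{33} \approx 6.697$)
$f = \frac{242359}{33}$ ($f = \left(-26 - 77\right) \left(-78 + \frac{221}{33}\right) = \left(-103\right) \left(- \frac{2353}{33}\right) = \frac{242359}{33} \approx 7344.2$)
$- 33 \left(- \frac{101}{f} + 6 \cdot 1 \cdot 2\right) = - 33 \left(- \frac{101}{\frac{242359}{33}} + 6 \cdot 1 \cdot 2\right) = - 33 \left(\left(-101\right) \frac{33}{242359} + 6 \cdot 2\right) = - 33 \left(- \frac{3333}{242359} + 12\right) = \left(-33\right) \frac{2904975}{242359} = - \frac{95864175}{242359}$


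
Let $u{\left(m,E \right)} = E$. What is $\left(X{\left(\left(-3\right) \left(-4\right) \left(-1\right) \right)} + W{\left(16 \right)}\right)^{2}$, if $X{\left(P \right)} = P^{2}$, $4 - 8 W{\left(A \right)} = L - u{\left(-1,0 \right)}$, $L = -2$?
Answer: $\frac{335241}{16} \approx 20953.0$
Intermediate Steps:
$W{\left(A \right)} = \frac{3}{4}$ ($W{\left(A \right)} = \frac{1}{2} - \frac{-2 - 0}{8} = \frac{1}{2} - \frac{-2 + 0}{8} = \frac{1}{2} - - \frac{1}{4} = \frac{1}{2} + \frac{1}{4} = \frac{3}{4}$)
$\left(X{\left(\left(-3\right) \left(-4\right) \left(-1\right) \right)} + W{\left(16 \right)}\right)^{2} = \left(\left(\left(-3\right) \left(-4\right) \left(-1\right)\right)^{2} + \frac{3}{4}\right)^{2} = \left(\left(12 \left(-1\right)\right)^{2} + \frac{3}{4}\right)^{2} = \left(\left(-12\right)^{2} + \frac{3}{4}\right)^{2} = \left(144 + \frac{3}{4}\right)^{2} = \left(\frac{579}{4}\right)^{2} = \frac{335241}{16}$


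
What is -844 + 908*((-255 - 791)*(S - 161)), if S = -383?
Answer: 516672948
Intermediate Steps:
-844 + 908*((-255 - 791)*(S - 161)) = -844 + 908*((-255 - 791)*(-383 - 161)) = -844 + 908*(-1046*(-544)) = -844 + 908*569024 = -844 + 516673792 = 516672948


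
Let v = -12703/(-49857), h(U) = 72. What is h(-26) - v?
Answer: 3577001/49857 ≈ 71.745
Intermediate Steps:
v = 12703/49857 (v = -12703*(-1/49857) = 12703/49857 ≈ 0.25479)
h(-26) - v = 72 - 1*12703/49857 = 72 - 12703/49857 = 3577001/49857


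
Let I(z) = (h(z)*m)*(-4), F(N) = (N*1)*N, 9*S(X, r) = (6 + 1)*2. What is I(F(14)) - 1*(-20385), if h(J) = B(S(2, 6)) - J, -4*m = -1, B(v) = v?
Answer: 185215/9 ≈ 20579.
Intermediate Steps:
S(X, r) = 14/9 (S(X, r) = ((6 + 1)*2)/9 = (7*2)/9 = (⅑)*14 = 14/9)
m = ¼ (m = -¼*(-1) = ¼ ≈ 0.25000)
h(J) = 14/9 - J
F(N) = N² (F(N) = N*N = N²)
I(z) = -14/9 + z (I(z) = ((14/9 - z)*(¼))*(-4) = (7/18 - z/4)*(-4) = -14/9 + z)
I(F(14)) - 1*(-20385) = (-14/9 + 14²) - 1*(-20385) = (-14/9 + 196) + 20385 = 1750/9 + 20385 = 185215/9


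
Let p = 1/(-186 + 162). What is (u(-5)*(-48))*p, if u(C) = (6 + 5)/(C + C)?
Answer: -11/5 ≈ -2.2000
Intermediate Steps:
u(C) = 11/(2*C) (u(C) = 11/((2*C)) = 11*(1/(2*C)) = 11/(2*C))
p = -1/24 (p = 1/(-24) = -1/24 ≈ -0.041667)
(u(-5)*(-48))*p = (((11/2)/(-5))*(-48))*(-1/24) = (((11/2)*(-⅕))*(-48))*(-1/24) = -11/10*(-48)*(-1/24) = (264/5)*(-1/24) = -11/5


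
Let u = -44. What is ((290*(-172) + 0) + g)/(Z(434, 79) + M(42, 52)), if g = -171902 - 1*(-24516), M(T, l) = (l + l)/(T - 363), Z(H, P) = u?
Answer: 31661193/7114 ≈ 4450.5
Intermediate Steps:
Z(H, P) = -44
M(T, l) = 2*l/(-363 + T) (M(T, l) = (2*l)/(-363 + T) = 2*l/(-363 + T))
g = -147386 (g = -171902 + 24516 = -147386)
((290*(-172) + 0) + g)/(Z(434, 79) + M(42, 52)) = ((290*(-172) + 0) - 147386)/(-44 + 2*52/(-363 + 42)) = ((-49880 + 0) - 147386)/(-44 + 2*52/(-321)) = (-49880 - 147386)/(-44 + 2*52*(-1/321)) = -197266/(-44 - 104/321) = -197266/(-14228/321) = -197266*(-321/14228) = 31661193/7114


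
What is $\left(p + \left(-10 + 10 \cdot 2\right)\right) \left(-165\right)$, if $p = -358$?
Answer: $57420$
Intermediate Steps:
$\left(p + \left(-10 + 10 \cdot 2\right)\right) \left(-165\right) = \left(-358 + \left(-10 + 10 \cdot 2\right)\right) \left(-165\right) = \left(-358 + \left(-10 + 20\right)\right) \left(-165\right) = \left(-358 + 10\right) \left(-165\right) = \left(-348\right) \left(-165\right) = 57420$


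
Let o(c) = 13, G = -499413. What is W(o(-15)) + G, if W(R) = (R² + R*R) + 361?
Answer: -498714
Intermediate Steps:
W(R) = 361 + 2*R² (W(R) = (R² + R²) + 361 = 2*R² + 361 = 361 + 2*R²)
W(o(-15)) + G = (361 + 2*13²) - 499413 = (361 + 2*169) - 499413 = (361 + 338) - 499413 = 699 - 499413 = -498714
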